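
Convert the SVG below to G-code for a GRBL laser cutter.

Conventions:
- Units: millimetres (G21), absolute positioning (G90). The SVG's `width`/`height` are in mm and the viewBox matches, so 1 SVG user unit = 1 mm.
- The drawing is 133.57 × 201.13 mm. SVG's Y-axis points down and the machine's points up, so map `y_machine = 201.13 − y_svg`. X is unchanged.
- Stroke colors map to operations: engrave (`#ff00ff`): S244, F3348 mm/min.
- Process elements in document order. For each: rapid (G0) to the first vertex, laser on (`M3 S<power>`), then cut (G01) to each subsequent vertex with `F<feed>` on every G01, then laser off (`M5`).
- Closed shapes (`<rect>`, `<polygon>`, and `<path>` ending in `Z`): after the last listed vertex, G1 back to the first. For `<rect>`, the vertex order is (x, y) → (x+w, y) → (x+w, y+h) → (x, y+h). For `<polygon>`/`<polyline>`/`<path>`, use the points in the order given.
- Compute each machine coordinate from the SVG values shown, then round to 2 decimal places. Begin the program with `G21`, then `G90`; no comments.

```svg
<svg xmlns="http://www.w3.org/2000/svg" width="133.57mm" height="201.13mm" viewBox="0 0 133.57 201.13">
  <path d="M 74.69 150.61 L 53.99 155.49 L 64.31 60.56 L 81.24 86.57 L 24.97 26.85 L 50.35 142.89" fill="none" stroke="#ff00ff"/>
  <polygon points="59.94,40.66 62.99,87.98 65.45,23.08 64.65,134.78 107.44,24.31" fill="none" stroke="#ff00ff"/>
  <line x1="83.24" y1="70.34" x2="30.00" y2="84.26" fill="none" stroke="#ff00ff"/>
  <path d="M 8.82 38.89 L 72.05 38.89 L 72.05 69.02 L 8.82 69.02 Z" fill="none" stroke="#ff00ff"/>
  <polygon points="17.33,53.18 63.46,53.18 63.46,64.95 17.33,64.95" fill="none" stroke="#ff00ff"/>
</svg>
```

G21
G90
G0 X74.69 Y50.52
M3 S244
G01 X53.99 Y45.64 F3348
G01 X64.31 Y140.57 F3348
G01 X81.24 Y114.56 F3348
G01 X24.97 Y174.28 F3348
G01 X50.35 Y58.24 F3348
M5
G0 X59.94 Y160.47
M3 S244
G01 X62.99 Y113.15 F3348
G01 X65.45 Y178.05 F3348
G01 X64.65 Y66.35 F3348
G01 X107.44 Y176.82 F3348
G01 X59.94 Y160.47 F3348
M5
G0 X83.24 Y130.79
M3 S244
G01 X30.00 Y116.87 F3348
M5
G0 X8.82 Y162.24
M3 S244
G01 X72.05 Y162.24 F3348
G01 X72.05 Y132.11 F3348
G01 X8.82 Y132.11 F3348
G01 X8.82 Y162.24 F3348
M5
G0 X17.33 Y147.95
M3 S244
G01 X63.46 Y147.95 F3348
G01 X63.46 Y136.18 F3348
G01 X17.33 Y136.18 F3348
G01 X17.33 Y147.95 F3348
M5

Since the viewBox matches the mm dimensions, user units are millimetres directly. The only transform is the Y-flip y_m = 201.13 − y_svg.

Shape 1 is a open polyline drawn with `<path>`. Its stroke #ff00ff means engrave at S244, F3348. After flipping Y the toolpath is (74.69,50.52) → (53.99,45.64) → (64.31,140.57) → (81.24,114.56) → (24.97,174.28) → (50.35,58.24).

Shape 2 is a closed polygon drawn with `<polygon>`. Its stroke #ff00ff means engrave at S244, F3348. After flipping Y the toolpath is (59.94,160.47) → (62.99,113.15) → (65.45,178.05) → (64.65,66.35) → (107.44,176.82) → (59.94,160.47), returning to the start.

Shape 3 is a line segment drawn with `<line>`. Its stroke #ff00ff means engrave at S244, F3348. After flipping Y the toolpath is (83.24,130.79) → (30.00,116.87).

Shape 4 is a rectangle drawn with `<path>`. Its stroke #ff00ff means engrave at S244, F3348. After flipping Y the toolpath is (8.82,162.24) → (72.05,162.24) → (72.05,132.11) → (8.82,132.11) → (8.82,162.24), returning to the start.

Shape 5 is a rectangle drawn with `<polygon>`. Its stroke #ff00ff means engrave at S244, F3348. After flipping Y the toolpath is (17.33,147.95) → (63.46,147.95) → (63.46,136.18) → (17.33,136.18) → (17.33,147.95), returning to the start.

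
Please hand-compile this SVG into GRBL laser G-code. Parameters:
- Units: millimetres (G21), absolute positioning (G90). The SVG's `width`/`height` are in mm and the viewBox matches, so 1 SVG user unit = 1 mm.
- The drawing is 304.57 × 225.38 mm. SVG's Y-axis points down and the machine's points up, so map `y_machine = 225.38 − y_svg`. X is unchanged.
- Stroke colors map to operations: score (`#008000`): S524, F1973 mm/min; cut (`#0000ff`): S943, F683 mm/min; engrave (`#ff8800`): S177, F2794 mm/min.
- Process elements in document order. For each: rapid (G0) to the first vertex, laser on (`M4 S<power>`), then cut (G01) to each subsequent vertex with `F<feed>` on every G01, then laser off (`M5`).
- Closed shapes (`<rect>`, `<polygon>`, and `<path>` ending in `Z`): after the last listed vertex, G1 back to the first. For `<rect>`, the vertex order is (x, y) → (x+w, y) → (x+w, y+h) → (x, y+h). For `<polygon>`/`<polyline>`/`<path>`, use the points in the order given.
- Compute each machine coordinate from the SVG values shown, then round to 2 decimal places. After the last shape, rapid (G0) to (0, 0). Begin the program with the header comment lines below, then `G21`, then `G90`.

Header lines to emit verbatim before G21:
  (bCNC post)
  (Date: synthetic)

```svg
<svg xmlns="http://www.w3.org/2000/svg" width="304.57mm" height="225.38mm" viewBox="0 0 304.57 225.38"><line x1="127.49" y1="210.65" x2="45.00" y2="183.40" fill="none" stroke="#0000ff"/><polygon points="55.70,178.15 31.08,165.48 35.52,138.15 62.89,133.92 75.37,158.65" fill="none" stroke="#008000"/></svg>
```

(bCNC post)
(Date: synthetic)
G21
G90
G0 X127.49 Y14.73
M4 S943
G01 X45.00 Y41.98 F683
M5
G0 X55.70 Y47.23
M4 S524
G01 X31.08 Y59.90 F1973
G01 X35.52 Y87.23 F1973
G01 X62.89 Y91.46 F1973
G01 X75.37 Y66.73 F1973
G01 X55.70 Y47.23 F1973
M5
G0 X0.00 Y0.00

1 u = 1 mm; y_m = 225.38 − y.

[1] `<line>` line segment, #0000ff→cut S943 F683: (127.49,14.73) → (45.00,41.98)

[2] `<polygon>` regular polygon, #008000→score S524 F1973: (55.70,47.23) → (31.08,59.90) → (35.52,87.23) → (62.89,91.46) → (75.37,66.73) → (55.70,47.23) (closed)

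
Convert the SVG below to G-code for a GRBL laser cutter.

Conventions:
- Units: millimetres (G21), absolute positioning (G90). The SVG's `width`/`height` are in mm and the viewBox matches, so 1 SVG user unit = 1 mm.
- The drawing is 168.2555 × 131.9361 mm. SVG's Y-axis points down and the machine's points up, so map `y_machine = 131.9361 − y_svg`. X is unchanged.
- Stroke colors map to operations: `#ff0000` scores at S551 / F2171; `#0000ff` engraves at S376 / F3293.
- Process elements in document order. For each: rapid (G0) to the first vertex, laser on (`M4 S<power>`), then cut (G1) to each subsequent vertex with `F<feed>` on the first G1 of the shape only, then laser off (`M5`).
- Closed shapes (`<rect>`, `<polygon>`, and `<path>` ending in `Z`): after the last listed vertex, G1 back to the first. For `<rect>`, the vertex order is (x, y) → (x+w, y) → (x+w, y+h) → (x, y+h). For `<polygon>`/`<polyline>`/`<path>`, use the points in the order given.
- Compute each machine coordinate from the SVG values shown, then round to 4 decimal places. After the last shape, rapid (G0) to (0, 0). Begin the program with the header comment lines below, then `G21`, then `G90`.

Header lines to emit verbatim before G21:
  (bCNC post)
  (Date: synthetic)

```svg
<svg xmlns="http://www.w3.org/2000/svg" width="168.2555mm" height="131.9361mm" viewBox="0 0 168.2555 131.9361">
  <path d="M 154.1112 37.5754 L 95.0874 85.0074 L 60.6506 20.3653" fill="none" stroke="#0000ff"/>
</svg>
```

(bCNC post)
(Date: synthetic)
G21
G90
G0 X154.1112 Y94.3607
M4 S376
G1 X95.0874 Y46.9287 F3293
G1 X60.6506 Y111.5708
M5
G0 X0.0000 Y0.0000

1 u = 1 mm; y_m = 131.9361 − y.

[1] `<path>` open polyline, #0000ff→engrave S376 F3293: (154.1112,94.3607) → (95.0874,46.9287) → (60.6506,111.5708)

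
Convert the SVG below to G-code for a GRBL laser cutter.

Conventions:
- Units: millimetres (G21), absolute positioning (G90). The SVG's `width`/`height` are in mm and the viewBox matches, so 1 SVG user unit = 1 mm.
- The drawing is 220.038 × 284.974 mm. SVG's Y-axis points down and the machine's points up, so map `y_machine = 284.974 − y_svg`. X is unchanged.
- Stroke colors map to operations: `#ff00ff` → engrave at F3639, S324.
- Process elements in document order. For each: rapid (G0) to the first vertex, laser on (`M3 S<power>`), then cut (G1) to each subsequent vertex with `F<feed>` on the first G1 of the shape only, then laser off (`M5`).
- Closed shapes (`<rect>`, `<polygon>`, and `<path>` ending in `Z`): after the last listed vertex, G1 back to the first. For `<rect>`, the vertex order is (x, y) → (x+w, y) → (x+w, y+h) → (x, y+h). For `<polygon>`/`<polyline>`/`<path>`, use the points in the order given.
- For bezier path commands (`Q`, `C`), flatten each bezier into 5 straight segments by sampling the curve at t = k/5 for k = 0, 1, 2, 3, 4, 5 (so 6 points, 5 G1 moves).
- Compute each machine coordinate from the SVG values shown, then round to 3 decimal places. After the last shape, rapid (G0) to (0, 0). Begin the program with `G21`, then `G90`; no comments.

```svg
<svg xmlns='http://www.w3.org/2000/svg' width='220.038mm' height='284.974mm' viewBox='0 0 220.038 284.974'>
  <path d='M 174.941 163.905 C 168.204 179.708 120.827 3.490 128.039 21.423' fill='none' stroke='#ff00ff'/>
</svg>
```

viewBox `0 0 220.038 284.974` with mm width/height → 1 unit = 1 mm. Flip: y_m = 284.974 − y_svg.

**Shape 1** — `<path>` cubic bezier, stroke `#ff00ff` → engrave (S324, F3639). Control points (SVG): P0=(174.941,163.905), P1=(168.204,179.708), P2=(120.827,3.490), P3=(128.039,21.423); sampled at t=k/5. Machine vertices: (174.941,121.069) → (166.784,131.540) → (153.444,169.560) → (139.493,216.593) → (129.501,254.102) → (128.039,263.551). Open path.

G21
G90
G0 X174.941 Y121.069
M3 S324
G1 X166.784 Y131.540 F3639
G1 X153.444 Y169.560
G1 X139.493 Y216.593
G1 X129.501 Y254.102
G1 X128.039 Y263.551
M5
G0 X0.000 Y0.000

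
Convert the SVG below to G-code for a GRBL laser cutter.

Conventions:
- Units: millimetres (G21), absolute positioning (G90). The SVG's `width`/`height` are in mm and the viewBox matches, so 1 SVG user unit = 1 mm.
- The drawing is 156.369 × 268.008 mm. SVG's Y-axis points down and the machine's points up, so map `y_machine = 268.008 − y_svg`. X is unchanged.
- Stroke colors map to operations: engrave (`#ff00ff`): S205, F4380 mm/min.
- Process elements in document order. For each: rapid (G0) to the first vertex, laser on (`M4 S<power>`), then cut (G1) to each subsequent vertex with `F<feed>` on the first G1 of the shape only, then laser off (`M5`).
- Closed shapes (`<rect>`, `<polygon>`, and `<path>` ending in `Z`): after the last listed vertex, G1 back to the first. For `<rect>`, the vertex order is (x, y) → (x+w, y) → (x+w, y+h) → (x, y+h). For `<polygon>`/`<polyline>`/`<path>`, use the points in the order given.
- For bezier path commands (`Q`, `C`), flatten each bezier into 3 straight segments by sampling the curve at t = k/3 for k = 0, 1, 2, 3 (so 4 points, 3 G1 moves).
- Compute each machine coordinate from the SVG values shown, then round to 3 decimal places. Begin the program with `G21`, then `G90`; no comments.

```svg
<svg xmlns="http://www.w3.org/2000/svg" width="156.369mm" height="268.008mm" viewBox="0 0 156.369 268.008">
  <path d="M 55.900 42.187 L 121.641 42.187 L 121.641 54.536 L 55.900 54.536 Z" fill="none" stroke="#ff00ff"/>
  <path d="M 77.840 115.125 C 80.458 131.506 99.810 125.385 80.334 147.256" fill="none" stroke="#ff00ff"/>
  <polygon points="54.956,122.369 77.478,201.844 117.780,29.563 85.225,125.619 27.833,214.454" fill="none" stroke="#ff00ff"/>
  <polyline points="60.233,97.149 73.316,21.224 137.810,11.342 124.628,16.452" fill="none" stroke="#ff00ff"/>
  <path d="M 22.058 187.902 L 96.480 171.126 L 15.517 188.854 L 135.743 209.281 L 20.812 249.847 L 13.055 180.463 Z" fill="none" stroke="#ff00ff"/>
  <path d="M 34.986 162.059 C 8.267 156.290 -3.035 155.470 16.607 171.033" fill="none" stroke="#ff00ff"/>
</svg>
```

viewBox `0 0 156.369 268.008` with mm width/height → 1 unit = 1 mm. Flip: y_m = 268.008 − y_svg.

**Shape 1** — `<path>` rectangle, stroke `#ff00ff` → engrave (S205, F4380). Machine vertices: (55.900,225.821) → (121.641,225.821) → (121.641,213.472) → (55.900,213.472) → (55.900,225.821). Closed: final G1 returns to the first vertex.

**Shape 2** — `<path>` cubic bezier, stroke `#ff00ff` → engrave (S205, F4380). Control points (SVG): P0=(77.840,115.125), P1=(80.458,131.506), P2=(99.810,125.385), P3=(80.334,147.256); sampled at t=k/3. Machine vertices: (77.840,152.883) → (83.978,142.133) → (88.925,135.162) → (80.334,120.752). Open path.

**Shape 3** — `<polygon>` closed polygon, stroke `#ff00ff` → engrave (S205, F4380). Machine vertices: (54.956,145.639) → (77.478,66.164) → (117.780,238.445) → (85.225,142.389) → (27.833,53.554) → (54.956,145.639). Closed: final G1 returns to the first vertex.

**Shape 4** — `<polyline>` open polyline, stroke `#ff00ff` → engrave (S205, F4380). Machine vertices: (60.233,170.859) → (73.316,246.784) → (137.810,256.666) → (124.628,251.556). Open path.

**Shape 5** — `<path>` closed polygon, stroke `#ff00ff` → engrave (S205, F4380). Machine vertices: (22.058,80.106) → (96.480,96.882) → (15.517,79.154) → (135.743,58.727) → (20.812,18.161) → (13.055,87.545) → (22.058,80.106). Closed: final G1 returns to the first vertex.

**Shape 6** — `<path>` cubic bezier, stroke `#ff00ff` → engrave (S205, F4380). Control points (SVG): P0=(34.986,162.059), P1=(8.267,156.290), P2=(-3.035,155.470), P3=(16.607,171.033); sampled at t=k/3. Machine vertices: (34.986,105.949) → (13.981,109.645) → (6.705,107.500) → (16.607,96.975). Open path.

G21
G90
G0 X55.900 Y225.821
M4 S205
G1 X121.641 Y225.821 F4380
G1 X121.641 Y213.472
G1 X55.900 Y213.472
G1 X55.900 Y225.821
M5
G0 X77.840 Y152.883
M4 S205
G1 X83.978 Y142.133 F4380
G1 X88.925 Y135.162
G1 X80.334 Y120.752
M5
G0 X54.956 Y145.639
M4 S205
G1 X77.478 Y66.164 F4380
G1 X117.780 Y238.445
G1 X85.225 Y142.389
G1 X27.833 Y53.554
G1 X54.956 Y145.639
M5
G0 X60.233 Y170.859
M4 S205
G1 X73.316 Y246.784 F4380
G1 X137.810 Y256.666
G1 X124.628 Y251.556
M5
G0 X22.058 Y80.106
M4 S205
G1 X96.480 Y96.882 F4380
G1 X15.517 Y79.154
G1 X135.743 Y58.727
G1 X20.812 Y18.161
G1 X13.055 Y87.545
G1 X22.058 Y80.106
M5
G0 X34.986 Y105.949
M4 S205
G1 X13.981 Y109.645 F4380
G1 X6.705 Y107.500
G1 X16.607 Y96.975
M5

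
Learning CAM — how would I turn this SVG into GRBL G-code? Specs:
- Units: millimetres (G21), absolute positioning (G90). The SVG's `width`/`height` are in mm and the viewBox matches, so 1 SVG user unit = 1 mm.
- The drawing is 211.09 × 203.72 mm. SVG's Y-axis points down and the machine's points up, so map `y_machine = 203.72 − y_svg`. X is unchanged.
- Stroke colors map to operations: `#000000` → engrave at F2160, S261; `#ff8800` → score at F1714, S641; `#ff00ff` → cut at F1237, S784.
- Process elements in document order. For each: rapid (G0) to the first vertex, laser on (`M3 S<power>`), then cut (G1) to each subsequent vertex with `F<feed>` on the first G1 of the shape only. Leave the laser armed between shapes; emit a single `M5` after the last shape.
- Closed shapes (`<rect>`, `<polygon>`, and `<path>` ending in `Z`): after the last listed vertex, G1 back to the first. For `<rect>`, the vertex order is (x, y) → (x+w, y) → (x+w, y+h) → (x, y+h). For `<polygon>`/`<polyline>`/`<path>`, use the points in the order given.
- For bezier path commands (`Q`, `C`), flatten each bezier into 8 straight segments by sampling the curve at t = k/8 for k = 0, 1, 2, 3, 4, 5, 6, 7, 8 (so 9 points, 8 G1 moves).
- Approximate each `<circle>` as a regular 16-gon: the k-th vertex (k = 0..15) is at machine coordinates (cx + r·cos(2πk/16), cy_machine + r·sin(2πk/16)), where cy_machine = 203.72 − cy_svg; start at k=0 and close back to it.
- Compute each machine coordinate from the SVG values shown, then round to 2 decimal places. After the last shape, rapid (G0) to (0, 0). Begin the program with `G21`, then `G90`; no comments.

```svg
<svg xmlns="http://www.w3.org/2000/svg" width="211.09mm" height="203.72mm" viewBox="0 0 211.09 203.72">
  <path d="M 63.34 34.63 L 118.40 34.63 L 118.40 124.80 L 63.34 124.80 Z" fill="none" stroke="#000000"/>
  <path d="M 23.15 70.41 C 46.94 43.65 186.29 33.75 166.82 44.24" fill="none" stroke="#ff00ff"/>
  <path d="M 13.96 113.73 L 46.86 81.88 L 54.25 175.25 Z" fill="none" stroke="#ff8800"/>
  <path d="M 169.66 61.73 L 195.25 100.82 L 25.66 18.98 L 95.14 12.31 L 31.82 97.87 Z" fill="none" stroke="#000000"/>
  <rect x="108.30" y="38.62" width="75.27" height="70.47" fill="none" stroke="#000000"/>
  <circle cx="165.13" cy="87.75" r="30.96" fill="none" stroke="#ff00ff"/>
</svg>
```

G21
G90
G0 X63.34 Y169.09
M3 S261
G1 X118.40 Y169.09 F2160
G1 X118.40 Y78.92
G1 X63.34 Y78.92
G1 X63.34 Y169.09
G0 X23.15 Y133.31
M3 S784
G1 X36.95 Y142.55 F1237
G1 X58.37 Y150.16
G1 X84.20 Y156.12
G1 X111.21 Y160.36
G1 X136.19 Y162.87
G1 X155.93 Y163.58
G1 X167.21 Y162.46
G1 X166.82 Y159.48
G0 X13.96 Y89.99
M3 S641
G1 X46.86 Y121.84 F1714
G1 X54.25 Y28.47
G1 X13.96 Y89.99
G0 X169.66 Y141.99
M3 S261
G1 X195.25 Y102.90 F2160
G1 X25.66 Y184.74
G1 X95.14 Y191.41
G1 X31.82 Y105.85
G1 X169.66 Y141.99
G0 X108.30 Y165.10
M3 S261
G1 X183.57 Y165.10 F2160
G1 X183.57 Y94.63
G1 X108.30 Y94.63
G1 X108.30 Y165.10
G0 X196.09 Y115.97
M3 S784
G1 X193.73 Y127.82 F1237
G1 X187.02 Y137.86
G1 X176.98 Y144.57
G1 X165.13 Y146.93
G1 X153.28 Y144.57
G1 X143.24 Y137.86
G1 X136.53 Y127.82
G1 X134.17 Y115.97
G1 X136.53 Y104.12
G1 X143.24 Y94.08
G1 X153.28 Y87.37
G1 X165.13 Y85.01
G1 X176.98 Y87.37
G1 X187.02 Y94.08
G1 X193.73 Y104.12
G1 X196.09 Y115.97
M5
G0 X0.00 Y0.00

Since the viewBox matches the mm dimensions, user units are millimetres directly. The only transform is the Y-flip y_m = 203.72 − y_svg.

Shape 1 is a rectangle drawn with `<path>`. Its stroke #000000 means engrave at S261, F2160. After flipping Y the toolpath is (63.34,169.09) → (118.40,169.09) → (118.40,78.92) → (63.34,78.92) → (63.34,169.09), returning to the start.

Shape 2 is a cubic bezier drawn with `<path>`. Its stroke #ff00ff means cut at S784, F1237. After flipping Y the toolpath is (23.15,133.31) → (36.95,142.55) → (58.37,150.16) → (84.20,156.12) → (111.21,160.36) → (136.19,162.87) → (155.93,163.58) → (167.21,162.46) → (166.82,159.48).

Shape 3 is a closed polygon drawn with `<path>`. Its stroke #ff8800 means score at S641, F1714. After flipping Y the toolpath is (13.96,89.99) → (46.86,121.84) → (54.25,28.47) → (13.96,89.99), returning to the start.

Shape 4 is a closed polygon drawn with `<path>`. Its stroke #000000 means engrave at S261, F2160. After flipping Y the toolpath is (169.66,141.99) → (195.25,102.90) → (25.66,184.74) → (95.14,191.41) → (31.82,105.85) → (169.66,141.99), returning to the start.

Shape 5 is a rectangle drawn with `<rect>`. Its stroke #000000 means engrave at S261, F2160. After flipping Y the toolpath is (108.30,165.10) → (183.57,165.10) → (183.57,94.63) → (108.30,94.63) → (108.30,165.10), returning to the start.

Shape 6 is a circle drawn with `<circle>`. Its stroke #ff00ff means cut at S784, F1237. After flipping Y the toolpath is (196.09,115.97) → (193.73,127.82) → (187.02,137.86) → (176.98,144.57) → (165.13,146.93) → (153.28,144.57) → (143.24,137.86) → (136.53,127.82) → (134.17,115.97) → (136.53,104.12) → (143.24,94.08) → (153.28,87.37) → (165.13,85.01) → (176.98,87.37) → (187.02,94.08) → (193.73,104.12) → (196.09,115.97), returning to the start.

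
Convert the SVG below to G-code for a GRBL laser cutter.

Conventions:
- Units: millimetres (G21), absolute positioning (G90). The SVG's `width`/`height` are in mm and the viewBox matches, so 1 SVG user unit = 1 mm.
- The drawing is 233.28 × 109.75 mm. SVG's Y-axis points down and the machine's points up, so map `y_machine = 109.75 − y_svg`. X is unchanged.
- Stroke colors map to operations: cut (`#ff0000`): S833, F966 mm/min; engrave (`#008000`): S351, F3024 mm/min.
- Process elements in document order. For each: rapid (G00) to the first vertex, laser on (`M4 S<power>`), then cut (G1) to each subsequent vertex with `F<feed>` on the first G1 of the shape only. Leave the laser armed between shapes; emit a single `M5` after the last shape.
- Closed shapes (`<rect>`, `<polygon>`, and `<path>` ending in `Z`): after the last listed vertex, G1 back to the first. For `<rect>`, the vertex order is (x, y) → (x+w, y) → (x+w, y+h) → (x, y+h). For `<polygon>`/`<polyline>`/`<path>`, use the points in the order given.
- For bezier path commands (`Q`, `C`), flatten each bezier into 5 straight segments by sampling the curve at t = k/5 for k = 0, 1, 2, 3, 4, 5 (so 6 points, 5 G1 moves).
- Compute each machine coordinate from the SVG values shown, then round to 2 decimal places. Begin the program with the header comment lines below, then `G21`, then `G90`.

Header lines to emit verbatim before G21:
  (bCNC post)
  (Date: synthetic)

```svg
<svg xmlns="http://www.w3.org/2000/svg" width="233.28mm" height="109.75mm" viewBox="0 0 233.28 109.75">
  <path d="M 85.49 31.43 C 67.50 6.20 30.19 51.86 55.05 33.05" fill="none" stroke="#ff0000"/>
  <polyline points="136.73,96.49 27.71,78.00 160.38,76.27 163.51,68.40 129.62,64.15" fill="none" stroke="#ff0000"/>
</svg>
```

(bCNC post)
(Date: synthetic)
G21
G90
G00 X85.49 Y78.32
M4 S833
G1 X73.03 Y86.03 F966
G1 X59.84 Y83.23
G1 X49.84 Y76.41
G1 X46.94 Y72.07
G1 X55.05 Y76.70
G00 X136.73 Y13.26
M4 S833
G1 X27.71 Y31.75 F966
G1 X160.38 Y33.48
G1 X163.51 Y41.35
G1 X129.62 Y45.60
M5

Since the viewBox matches the mm dimensions, user units are millimetres directly. The only transform is the Y-flip y_m = 109.75 − y_svg.

Shape 1 is a cubic bezier drawn with `<path>`. Its stroke #ff0000 means cut at S833, F966. After flipping Y the toolpath is (85.49,78.32) → (73.03,86.03) → (59.84,83.23) → (49.84,76.41) → (46.94,72.07) → (55.05,76.70).

Shape 2 is a open polyline drawn with `<polyline>`. Its stroke #ff0000 means cut at S833, F966. After flipping Y the toolpath is (136.73,13.26) → (27.71,31.75) → (160.38,33.48) → (163.51,41.35) → (129.62,45.60).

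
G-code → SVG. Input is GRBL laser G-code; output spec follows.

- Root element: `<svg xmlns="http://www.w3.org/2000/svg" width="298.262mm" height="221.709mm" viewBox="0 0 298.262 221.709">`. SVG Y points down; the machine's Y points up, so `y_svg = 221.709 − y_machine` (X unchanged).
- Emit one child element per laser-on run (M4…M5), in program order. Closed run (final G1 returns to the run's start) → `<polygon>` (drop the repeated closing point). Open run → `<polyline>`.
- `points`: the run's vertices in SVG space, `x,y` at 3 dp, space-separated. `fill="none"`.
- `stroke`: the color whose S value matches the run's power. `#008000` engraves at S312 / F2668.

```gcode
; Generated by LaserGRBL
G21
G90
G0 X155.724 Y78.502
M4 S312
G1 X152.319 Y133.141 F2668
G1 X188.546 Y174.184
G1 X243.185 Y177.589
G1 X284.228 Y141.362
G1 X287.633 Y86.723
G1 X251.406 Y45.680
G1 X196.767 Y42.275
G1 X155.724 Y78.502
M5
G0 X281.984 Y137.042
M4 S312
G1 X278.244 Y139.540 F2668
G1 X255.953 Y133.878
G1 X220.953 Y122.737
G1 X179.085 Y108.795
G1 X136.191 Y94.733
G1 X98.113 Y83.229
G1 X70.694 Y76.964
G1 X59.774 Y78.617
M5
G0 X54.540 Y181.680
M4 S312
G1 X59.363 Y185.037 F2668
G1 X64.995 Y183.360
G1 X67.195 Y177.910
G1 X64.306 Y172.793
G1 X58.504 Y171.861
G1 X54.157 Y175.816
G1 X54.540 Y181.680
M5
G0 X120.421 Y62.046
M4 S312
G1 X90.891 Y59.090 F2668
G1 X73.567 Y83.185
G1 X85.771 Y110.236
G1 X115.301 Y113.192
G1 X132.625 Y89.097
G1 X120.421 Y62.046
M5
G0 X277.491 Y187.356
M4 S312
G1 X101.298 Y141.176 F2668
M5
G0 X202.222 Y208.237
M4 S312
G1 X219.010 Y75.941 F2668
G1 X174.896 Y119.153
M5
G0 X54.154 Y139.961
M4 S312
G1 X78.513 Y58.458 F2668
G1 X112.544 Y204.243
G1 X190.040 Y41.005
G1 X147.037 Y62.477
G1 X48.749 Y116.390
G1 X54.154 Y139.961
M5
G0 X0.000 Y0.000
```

y_svg = 221.709 − y_m. Every run uses S312, so all elements get stroke `#008000` (engrave).

[1] closed run; points: 155.724,143.207 152.319,88.568 188.546,47.525 243.185,44.120 284.228,80.347 287.633,134.986 251.406,176.029 196.767,179.434

[2] open run; points: 281.984,84.667 278.244,82.169 255.953,87.831 220.953,98.972 179.085,112.914 136.191,126.976 98.113,138.480 70.694,144.745 59.774,143.092

[3] closed run; points: 54.540,40.029 59.363,36.672 64.995,38.349 67.195,43.799 64.306,48.916 58.504,49.848 54.157,45.893

[4] closed run; points: 120.421,159.663 90.891,162.619 73.567,138.524 85.771,111.473 115.301,108.517 132.625,132.612

[5] open run; points: 277.491,34.353 101.298,80.533

[6] open run; points: 202.222,13.472 219.010,145.768 174.896,102.556

[7] closed run; points: 54.154,81.748 78.513,163.251 112.544,17.466 190.040,180.704 147.037,159.232 48.749,105.319

<svg xmlns="http://www.w3.org/2000/svg" width="298.262mm" height="221.709mm" viewBox="0 0 298.262 221.709">
  <polygon points="155.724,143.207 152.319,88.568 188.546,47.525 243.185,44.120 284.228,80.347 287.633,134.986 251.406,176.029 196.767,179.434" fill="none" stroke="#008000"/>
  <polyline points="281.984,84.667 278.244,82.169 255.953,87.831 220.953,98.972 179.085,112.914 136.191,126.976 98.113,138.480 70.694,144.745 59.774,143.092" fill="none" stroke="#008000"/>
  <polygon points="54.540,40.029 59.363,36.672 64.995,38.349 67.195,43.799 64.306,48.916 58.504,49.848 54.157,45.893" fill="none" stroke="#008000"/>
  <polygon points="120.421,159.663 90.891,162.619 73.567,138.524 85.771,111.473 115.301,108.517 132.625,132.612" fill="none" stroke="#008000"/>
  <polyline points="277.491,34.353 101.298,80.533" fill="none" stroke="#008000"/>
  <polyline points="202.222,13.472 219.010,145.768 174.896,102.556" fill="none" stroke="#008000"/>
  <polygon points="54.154,81.748 78.513,163.251 112.544,17.466 190.040,180.704 147.037,159.232 48.749,105.319" fill="none" stroke="#008000"/>
</svg>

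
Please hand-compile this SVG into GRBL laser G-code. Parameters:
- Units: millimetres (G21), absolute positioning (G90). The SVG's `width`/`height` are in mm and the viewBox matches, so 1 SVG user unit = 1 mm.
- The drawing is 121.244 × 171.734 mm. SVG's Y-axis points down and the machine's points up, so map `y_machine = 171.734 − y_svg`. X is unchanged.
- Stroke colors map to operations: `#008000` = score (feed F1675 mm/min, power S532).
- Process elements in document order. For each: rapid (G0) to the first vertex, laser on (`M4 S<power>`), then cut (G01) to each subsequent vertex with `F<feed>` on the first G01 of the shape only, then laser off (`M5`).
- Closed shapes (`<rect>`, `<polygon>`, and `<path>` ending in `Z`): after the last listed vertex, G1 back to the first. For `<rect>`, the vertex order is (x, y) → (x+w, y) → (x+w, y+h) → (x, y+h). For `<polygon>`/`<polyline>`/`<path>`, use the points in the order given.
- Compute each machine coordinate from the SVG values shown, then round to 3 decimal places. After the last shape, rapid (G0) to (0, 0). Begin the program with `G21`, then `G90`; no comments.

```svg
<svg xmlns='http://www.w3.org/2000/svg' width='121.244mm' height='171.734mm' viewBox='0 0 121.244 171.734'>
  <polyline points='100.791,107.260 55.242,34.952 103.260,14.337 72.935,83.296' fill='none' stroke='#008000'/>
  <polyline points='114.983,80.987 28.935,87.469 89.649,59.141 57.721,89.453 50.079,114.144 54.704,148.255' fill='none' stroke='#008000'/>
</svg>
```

G21
G90
G0 X100.791 Y64.474
M4 S532
G01 X55.242 Y136.782 F1675
G01 X103.260 Y157.397
G01 X72.935 Y88.438
M5
G0 X114.983 Y90.747
M4 S532
G01 X28.935 Y84.265 F1675
G01 X89.649 Y112.593
G01 X57.721 Y82.281
G01 X50.079 Y57.590
G01 X54.704 Y23.479
M5
G0 X0.000 Y0.000

Since the viewBox matches the mm dimensions, user units are millimetres directly. The only transform is the Y-flip y_m = 171.734 − y_svg.

Shape 1 is a open polyline drawn with `<polyline>`. Its stroke #008000 means score at S532, F1675. After flipping Y the toolpath is (100.791,64.474) → (55.242,136.782) → (103.260,157.397) → (72.935,88.438).

Shape 2 is a open polyline drawn with `<polyline>`. Its stroke #008000 means score at S532, F1675. After flipping Y the toolpath is (114.983,90.747) → (28.935,84.265) → (89.649,112.593) → (57.721,82.281) → (50.079,57.590) → (54.704,23.479).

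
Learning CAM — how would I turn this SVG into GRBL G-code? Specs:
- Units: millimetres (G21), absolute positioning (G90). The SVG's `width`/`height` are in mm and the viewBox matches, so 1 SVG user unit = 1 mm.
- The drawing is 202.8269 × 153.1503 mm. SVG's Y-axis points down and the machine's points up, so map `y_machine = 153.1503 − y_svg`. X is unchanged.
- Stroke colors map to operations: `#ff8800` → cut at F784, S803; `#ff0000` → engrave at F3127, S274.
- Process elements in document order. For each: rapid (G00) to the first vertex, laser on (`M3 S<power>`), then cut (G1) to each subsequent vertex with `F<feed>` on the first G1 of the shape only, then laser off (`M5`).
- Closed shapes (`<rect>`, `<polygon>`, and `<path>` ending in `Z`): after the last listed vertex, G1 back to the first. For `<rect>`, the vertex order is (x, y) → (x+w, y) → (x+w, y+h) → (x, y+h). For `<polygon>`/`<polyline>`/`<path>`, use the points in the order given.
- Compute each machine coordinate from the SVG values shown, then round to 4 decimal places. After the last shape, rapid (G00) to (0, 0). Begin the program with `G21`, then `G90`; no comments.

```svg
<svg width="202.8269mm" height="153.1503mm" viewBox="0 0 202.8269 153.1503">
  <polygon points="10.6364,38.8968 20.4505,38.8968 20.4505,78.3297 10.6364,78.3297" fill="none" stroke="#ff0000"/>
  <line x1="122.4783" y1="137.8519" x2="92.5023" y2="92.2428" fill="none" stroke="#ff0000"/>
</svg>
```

viewBox `0 0 202.8269 153.1503` with mm width/height → 1 unit = 1 mm. Flip: y_m = 153.1503 − y_svg.

**Shape 1** — `<polygon>` rectangle, stroke `#ff0000` → engrave (S274, F3127). Machine vertices: (10.6364,114.2535) → (20.4505,114.2535) → (20.4505,74.8206) → (10.6364,74.8206) → (10.6364,114.2535). Closed: final G1 returns to the first vertex.

**Shape 2** — `<line>` line segment, stroke `#ff0000` → engrave (S274, F3127). Machine vertices: (122.4783,15.2984) → (92.5023,60.9075). Open path.

G21
G90
G00 X10.6364 Y114.2535
M3 S274
G1 X20.4505 Y114.2535 F3127
G1 X20.4505 Y74.8206
G1 X10.6364 Y74.8206
G1 X10.6364 Y114.2535
M5
G00 X122.4783 Y15.2984
M3 S274
G1 X92.5023 Y60.9075 F3127
M5
G00 X0.0000 Y0.0000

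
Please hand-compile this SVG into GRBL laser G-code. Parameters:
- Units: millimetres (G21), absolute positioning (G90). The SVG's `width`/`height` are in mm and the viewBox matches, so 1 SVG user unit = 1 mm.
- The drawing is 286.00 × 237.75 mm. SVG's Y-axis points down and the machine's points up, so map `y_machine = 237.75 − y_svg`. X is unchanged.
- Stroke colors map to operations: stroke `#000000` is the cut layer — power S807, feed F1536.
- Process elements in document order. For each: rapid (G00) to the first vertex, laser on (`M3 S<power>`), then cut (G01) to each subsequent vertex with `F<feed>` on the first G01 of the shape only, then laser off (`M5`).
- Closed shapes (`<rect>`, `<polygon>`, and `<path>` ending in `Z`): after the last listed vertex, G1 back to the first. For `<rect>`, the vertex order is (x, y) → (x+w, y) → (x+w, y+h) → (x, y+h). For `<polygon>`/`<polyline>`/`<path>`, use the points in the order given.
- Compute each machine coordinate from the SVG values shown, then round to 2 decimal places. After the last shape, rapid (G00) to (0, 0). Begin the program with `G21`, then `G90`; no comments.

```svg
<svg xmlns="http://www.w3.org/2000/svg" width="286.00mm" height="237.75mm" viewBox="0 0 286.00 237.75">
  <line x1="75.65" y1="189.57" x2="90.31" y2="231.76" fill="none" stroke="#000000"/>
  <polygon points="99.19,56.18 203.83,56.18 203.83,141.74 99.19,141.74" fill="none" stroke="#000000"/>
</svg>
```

viewBox `0 0 286.00 237.75` with mm width/height → 1 unit = 1 mm. Flip: y_m = 237.75 − y_svg.

**Shape 1** — `<line>` line segment, stroke `#000000` → cut (S807, F1536). Machine vertices: (75.65,48.18) → (90.31,5.99). Open path.

**Shape 2** — `<polygon>` rectangle, stroke `#000000` → cut (S807, F1536). Machine vertices: (99.19,181.57) → (203.83,181.57) → (203.83,96.01) → (99.19,96.01) → (99.19,181.57). Closed: final G1 returns to the first vertex.

G21
G90
G00 X75.65 Y48.18
M3 S807
G01 X90.31 Y5.99 F1536
M5
G00 X99.19 Y181.57
M3 S807
G01 X203.83 Y181.57 F1536
G01 X203.83 Y96.01
G01 X99.19 Y96.01
G01 X99.19 Y181.57
M5
G00 X0.00 Y0.00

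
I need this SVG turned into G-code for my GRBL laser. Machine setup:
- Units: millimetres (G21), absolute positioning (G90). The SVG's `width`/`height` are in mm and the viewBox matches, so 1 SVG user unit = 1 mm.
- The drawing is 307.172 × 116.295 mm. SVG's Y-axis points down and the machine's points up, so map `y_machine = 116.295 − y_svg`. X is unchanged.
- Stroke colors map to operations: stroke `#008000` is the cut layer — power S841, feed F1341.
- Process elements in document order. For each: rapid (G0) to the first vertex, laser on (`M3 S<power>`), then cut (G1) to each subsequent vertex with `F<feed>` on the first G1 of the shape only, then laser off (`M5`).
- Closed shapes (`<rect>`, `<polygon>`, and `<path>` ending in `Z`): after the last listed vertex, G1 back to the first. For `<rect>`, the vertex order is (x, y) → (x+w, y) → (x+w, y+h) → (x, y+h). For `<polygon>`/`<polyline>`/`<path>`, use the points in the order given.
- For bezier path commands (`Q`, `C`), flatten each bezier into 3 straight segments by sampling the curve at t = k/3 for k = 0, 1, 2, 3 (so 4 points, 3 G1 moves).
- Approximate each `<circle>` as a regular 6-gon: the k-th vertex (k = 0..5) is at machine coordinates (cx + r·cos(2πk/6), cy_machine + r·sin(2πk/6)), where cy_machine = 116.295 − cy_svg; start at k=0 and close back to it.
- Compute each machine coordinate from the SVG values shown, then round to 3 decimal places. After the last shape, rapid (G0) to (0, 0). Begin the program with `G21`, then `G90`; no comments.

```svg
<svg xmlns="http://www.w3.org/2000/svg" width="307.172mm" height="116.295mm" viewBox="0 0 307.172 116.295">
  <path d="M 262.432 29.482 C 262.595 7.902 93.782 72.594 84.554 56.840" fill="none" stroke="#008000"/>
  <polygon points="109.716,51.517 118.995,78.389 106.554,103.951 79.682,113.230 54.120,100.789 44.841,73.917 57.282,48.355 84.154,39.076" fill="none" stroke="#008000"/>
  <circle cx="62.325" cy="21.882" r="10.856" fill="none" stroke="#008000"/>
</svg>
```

Since the viewBox matches the mm dimensions, user units are millimetres directly. The only transform is the Y-flip y_m = 116.295 − y_svg.

Shape 1 is a cubic bezier drawn with `<path>`. Its stroke #008000 means cut at S841, F1341. After flipping Y the toolpath is (262.432,86.813) → (218.439,85.810) → (134.808,64.342) → (84.554,59.455).

Shape 2 is a regular polygon drawn with `<polygon>`. Its stroke #008000 means cut at S841, F1341. After flipping Y the toolpath is (109.716,64.778) → (118.995,37.906) → (106.554,12.344) → (79.682,3.065) → (54.120,15.506) → (44.841,42.378) → (57.282,67.940) → (84.154,77.219) → (109.716,64.778), returning to the start.

Shape 3 is a circle drawn with `<circle>`. Its stroke #008000 means cut at S841, F1341. After flipping Y the toolpath is (73.181,94.413) → (67.753,103.815) → (56.897,103.815) → (51.469,94.413) → (56.897,85.011) → (67.753,85.011) → (73.181,94.413), returning to the start.

G21
G90
G0 X262.432 Y86.813
M3 S841
G1 X218.439 Y85.810 F1341
G1 X134.808 Y64.342
G1 X84.554 Y59.455
M5
G0 X109.716 Y64.778
M3 S841
G1 X118.995 Y37.906 F1341
G1 X106.554 Y12.344
G1 X79.682 Y3.065
G1 X54.120 Y15.506
G1 X44.841 Y42.378
G1 X57.282 Y67.940
G1 X84.154 Y77.219
G1 X109.716 Y64.778
M5
G0 X73.181 Y94.413
M3 S841
G1 X67.753 Y103.815 F1341
G1 X56.897 Y103.815
G1 X51.469 Y94.413
G1 X56.897 Y85.011
G1 X67.753 Y85.011
G1 X73.181 Y94.413
M5
G0 X0.000 Y0.000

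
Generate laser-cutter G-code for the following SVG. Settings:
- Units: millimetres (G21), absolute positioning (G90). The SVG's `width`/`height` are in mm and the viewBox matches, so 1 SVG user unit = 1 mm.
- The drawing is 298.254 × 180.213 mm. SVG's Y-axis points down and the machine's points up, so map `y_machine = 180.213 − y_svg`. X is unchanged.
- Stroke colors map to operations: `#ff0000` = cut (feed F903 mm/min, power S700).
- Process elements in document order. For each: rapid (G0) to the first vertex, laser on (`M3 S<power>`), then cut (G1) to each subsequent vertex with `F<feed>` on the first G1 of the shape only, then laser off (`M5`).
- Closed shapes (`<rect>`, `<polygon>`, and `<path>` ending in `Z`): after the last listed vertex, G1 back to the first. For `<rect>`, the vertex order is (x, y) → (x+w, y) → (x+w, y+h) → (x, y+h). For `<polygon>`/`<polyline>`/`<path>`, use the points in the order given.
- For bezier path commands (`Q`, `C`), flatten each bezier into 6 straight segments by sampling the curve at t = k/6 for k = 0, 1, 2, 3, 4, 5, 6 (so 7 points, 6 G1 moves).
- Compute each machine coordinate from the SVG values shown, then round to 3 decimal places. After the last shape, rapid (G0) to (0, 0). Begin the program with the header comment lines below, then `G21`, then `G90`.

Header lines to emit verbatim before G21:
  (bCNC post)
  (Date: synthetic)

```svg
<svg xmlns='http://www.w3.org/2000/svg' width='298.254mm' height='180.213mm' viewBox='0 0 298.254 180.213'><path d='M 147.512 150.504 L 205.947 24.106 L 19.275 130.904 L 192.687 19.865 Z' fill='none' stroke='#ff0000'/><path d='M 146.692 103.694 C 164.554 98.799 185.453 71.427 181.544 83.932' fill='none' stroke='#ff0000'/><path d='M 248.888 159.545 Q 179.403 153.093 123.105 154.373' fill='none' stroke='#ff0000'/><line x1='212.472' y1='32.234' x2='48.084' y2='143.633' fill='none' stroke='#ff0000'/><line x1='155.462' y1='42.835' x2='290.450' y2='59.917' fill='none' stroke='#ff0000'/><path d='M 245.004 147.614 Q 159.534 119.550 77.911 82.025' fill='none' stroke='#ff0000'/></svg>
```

(bCNC post)
(Date: synthetic)
G21
G90
G0 X147.512 Y29.709
M3 S700
G1 X205.947 Y156.107 F903
G1 X19.275 Y49.309
G1 X192.687 Y160.348
G1 X147.512 Y29.709
M5
G0 X146.692 Y76.519
M3 S700
G1 X155.747 Y80.551 F903
G1 X164.535 Y86.597
G1 X172.282 Y92.925
G1 X178.215 Y97.803
G1 X181.560 Y99.499
G1 X181.544 Y96.281
M5
G0 X248.888 Y20.668
M3 S700
G1 X226.093 Y22.604 F903
G1 X204.030 Y24.110
G1 X182.700 Y25.187
G1 X162.102 Y25.834
G1 X142.237 Y26.052
G1 X123.105 Y25.840
M5
G0 X212.472 Y147.979
M3 S700
G1 X48.084 Y36.580 F903
M5
G0 X155.462 Y137.378
M3 S700
G1 X290.450 Y120.296 F903
M5
G0 X245.004 Y32.599
M3 S700
G1 X216.621 Y42.216 F903
G1 X188.451 Y52.360
G1 X160.496 Y63.028
G1 X132.754 Y74.223
G1 X105.226 Y85.942
G1 X77.911 Y98.188
M5
G0 X0.000 Y0.000

1 u = 1 mm; y_m = 180.213 − y.

[1] `<path>` closed polygon, #ff0000→cut S700 F903: (147.512,29.709) → (205.947,156.107) → (19.275,49.309) → (192.687,160.348) → (147.512,29.709) (closed)

[2] `<path>` cubic bezier, #ff0000→cut S700 F903: (146.692,76.519) → (155.747,80.551) → (164.535,86.597) → (172.282,92.925) → (178.215,97.803) → (181.560,99.499) → (181.544,96.281)

[3] `<path>` quadratic bezier, #ff0000→cut S700 F903: (248.888,20.668) → (226.093,22.604) → (204.030,24.110) → (182.700,25.187) → (162.102,25.834) → (142.237,26.052) → (123.105,25.840)

[4] `<line>` line segment, #ff0000→cut S700 F903: (212.472,147.979) → (48.084,36.580)

[5] `<line>` line segment, #ff0000→cut S700 F903: (155.462,137.378) → (290.450,120.296)

[6] `<path>` quadratic bezier, #ff0000→cut S700 F903: (245.004,32.599) → (216.621,42.216) → (188.451,52.360) → (160.496,63.028) → (132.754,74.223) → (105.226,85.942) → (77.911,98.188)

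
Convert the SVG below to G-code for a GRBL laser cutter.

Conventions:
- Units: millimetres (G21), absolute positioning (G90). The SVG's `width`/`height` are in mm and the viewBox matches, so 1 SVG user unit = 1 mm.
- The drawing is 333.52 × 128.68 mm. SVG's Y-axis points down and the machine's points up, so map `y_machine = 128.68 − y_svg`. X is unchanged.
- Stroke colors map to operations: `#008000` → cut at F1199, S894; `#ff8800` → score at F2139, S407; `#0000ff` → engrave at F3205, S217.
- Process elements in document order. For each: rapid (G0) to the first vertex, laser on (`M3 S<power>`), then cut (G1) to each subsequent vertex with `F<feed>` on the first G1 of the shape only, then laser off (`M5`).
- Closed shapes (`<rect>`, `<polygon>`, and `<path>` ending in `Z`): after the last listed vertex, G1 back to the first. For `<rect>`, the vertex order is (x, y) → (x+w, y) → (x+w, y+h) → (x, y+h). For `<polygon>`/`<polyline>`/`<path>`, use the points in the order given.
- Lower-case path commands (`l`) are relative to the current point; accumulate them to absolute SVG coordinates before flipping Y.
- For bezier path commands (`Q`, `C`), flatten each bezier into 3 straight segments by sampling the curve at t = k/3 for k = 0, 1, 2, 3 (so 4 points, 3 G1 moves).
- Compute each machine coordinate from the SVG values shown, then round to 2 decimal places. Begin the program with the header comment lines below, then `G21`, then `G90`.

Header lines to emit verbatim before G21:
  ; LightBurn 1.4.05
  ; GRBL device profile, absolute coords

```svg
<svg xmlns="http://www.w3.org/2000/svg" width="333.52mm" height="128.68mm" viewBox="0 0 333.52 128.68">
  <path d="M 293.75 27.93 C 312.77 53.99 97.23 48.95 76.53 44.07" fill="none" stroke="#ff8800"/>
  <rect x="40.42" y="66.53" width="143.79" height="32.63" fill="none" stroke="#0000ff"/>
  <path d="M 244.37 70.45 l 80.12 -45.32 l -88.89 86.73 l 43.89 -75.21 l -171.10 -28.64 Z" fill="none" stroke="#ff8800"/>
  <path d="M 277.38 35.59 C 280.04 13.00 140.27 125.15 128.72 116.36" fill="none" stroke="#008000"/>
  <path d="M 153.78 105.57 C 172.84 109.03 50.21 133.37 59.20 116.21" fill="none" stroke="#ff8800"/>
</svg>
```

; LightBurn 1.4.05
; GRBL device profile, absolute coords
G21
G90
G0 X293.75 Y100.75
M3 S407
G1 X250.49 Y83.90 F2139
G1 X146.27 Y80.83
G1 X76.53 Y84.61
M5
G0 X40.42 Y62.15
M3 S217
G1 X184.21 Y62.15 F3205
G1 X184.21 Y29.52
G1 X40.42 Y29.52
G1 X40.42 Y62.15
M5
G0 X244.37 Y58.23
M3 S407
G1 X324.49 Y103.55 F2139
G1 X235.60 Y16.82
G1 X279.49 Y92.03
G1 X108.39 Y120.67
G1 X244.37 Y58.23
M5
G0 X277.38 Y93.09
M3 S894
G1 X242.59 Y80.24 F1199
G1 X172.99 Y34.37
G1 X128.72 Y12.32
M5
G0 X153.78 Y23.11
M3 S407
G1 X135.73 Y15.00 F2139
G1 X83.96 Y6.83
G1 X59.20 Y12.47
M5

Since the viewBox matches the mm dimensions, user units are millimetres directly. The only transform is the Y-flip y_m = 128.68 − y_svg.

Shape 1 is a cubic bezier drawn with `<path>`. Its stroke #ff8800 means score at S407, F2139. After flipping Y the toolpath is (293.75,100.75) → (250.49,83.90) → (146.27,80.83) → (76.53,84.61).

Shape 2 is a rectangle drawn with `<rect>`. Its stroke #0000ff means engrave at S217, F3205. After flipping Y the toolpath is (40.42,62.15) → (184.21,62.15) → (184.21,29.52) → (40.42,29.52) → (40.42,62.15), returning to the start.

Shape 3 is a closed polygon drawn with `<path>`. Its stroke #ff8800 means score at S407, F2139. After flipping Y the toolpath is (244.37,58.23) → (324.49,103.55) → (235.60,16.82) → (279.49,92.03) → (108.39,120.67) → (244.37,58.23), returning to the start.

Shape 4 is a cubic bezier drawn with `<path>`. Its stroke #008000 means cut at S894, F1199. After flipping Y the toolpath is (277.38,93.09) → (242.59,80.24) → (172.99,34.37) → (128.72,12.32).

Shape 5 is a cubic bezier drawn with `<path>`. Its stroke #ff8800 means score at S407, F2139. After flipping Y the toolpath is (153.78,23.11) → (135.73,15.00) → (83.96,6.83) → (59.20,12.47).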